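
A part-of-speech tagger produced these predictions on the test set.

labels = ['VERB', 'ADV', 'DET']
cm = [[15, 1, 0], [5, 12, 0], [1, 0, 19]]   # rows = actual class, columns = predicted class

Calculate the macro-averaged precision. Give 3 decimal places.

Per-class precision (TP/(TP+FP)):
  VERB: TP=15, FP=5+1=6 → 15/21 = 0.7143
  ADV: TP=12, FP=1+0=1 → 12/13 = 0.9231
  DET: TP=19, FP=0+0=0 → 19/19 = 1.0000
Macro-precision = mean = (0.7143 + 0.9231 + 1.0000) / 3 = 0.879

0.879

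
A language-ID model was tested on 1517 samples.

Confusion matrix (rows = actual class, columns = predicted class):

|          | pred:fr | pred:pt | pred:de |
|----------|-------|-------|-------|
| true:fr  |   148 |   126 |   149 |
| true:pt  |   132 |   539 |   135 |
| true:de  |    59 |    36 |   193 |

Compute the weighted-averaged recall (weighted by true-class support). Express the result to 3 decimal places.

Per-class recall (TP/(TP+FN)):
  fr: TP=148, FN=126+149=275 → 148/423 = 0.3499
  pt: TP=539, FN=132+135=267 → 539/806 = 0.6687
  de: TP=193, FN=59+36=95 → 193/288 = 0.6701
Weighted-recall = Σ (supportᵢ/N)·recallᵢ with N=1517: (423/1517)·0.3499 + (806/1517)·0.6687 + (288/1517)·0.6701 = 0.580

0.580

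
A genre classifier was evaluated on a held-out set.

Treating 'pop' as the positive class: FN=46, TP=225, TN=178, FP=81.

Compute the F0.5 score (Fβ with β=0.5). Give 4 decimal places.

0.7525

Fβ = (1+β²)·TP / ((1+β²)·TP + β²·FN + FP), with β²=1/4
= 1.25·225 / (1.25·225 + 0.25·46 + 81) = 0.7525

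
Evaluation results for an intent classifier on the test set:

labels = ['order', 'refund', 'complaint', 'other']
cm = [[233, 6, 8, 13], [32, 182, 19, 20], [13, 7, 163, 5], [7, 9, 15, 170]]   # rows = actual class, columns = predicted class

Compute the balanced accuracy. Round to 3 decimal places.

Balanced accuracy = mean of per-class recall.
  order: recall = 233/260 = 0.8962
  refund: recall = 182/253 = 0.7194
  complaint: recall = 163/188 = 0.8670
  other: recall = 170/201 = 0.8458
Mean = (0.8962 + 0.7194 + 0.8670 + 0.8458) / 4 = 0.832

0.832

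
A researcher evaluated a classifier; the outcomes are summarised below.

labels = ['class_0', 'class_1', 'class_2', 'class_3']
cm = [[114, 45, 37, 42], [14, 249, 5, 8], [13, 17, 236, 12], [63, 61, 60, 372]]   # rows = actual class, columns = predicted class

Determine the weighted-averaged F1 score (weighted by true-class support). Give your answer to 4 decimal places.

0.7164

Per-class F1 score (2·TP/(2·TP+FP+FN)):
  class_0: TP=114, FP=14+13+63=90, FN=45+37+42=124 → 228/442 = 0.51584
  class_1: TP=249, FP=45+17+61=123, FN=14+5+8=27 → 498/648 = 0.76852
  class_2: TP=236, FP=37+5+60=102, FN=13+17+12=42 → 472/616 = 0.76623
  class_3: TP=372, FP=42+8+12=62, FN=63+61+60=184 → 744/990 = 0.75152
Weighted-F1 score = Σ (supportᵢ/N)·F1 scoreᵢ with N=1348: (238/1348)·0.51584 + (276/1348)·0.76852 + (278/1348)·0.76623 + (556/1348)·0.75152 = 0.7164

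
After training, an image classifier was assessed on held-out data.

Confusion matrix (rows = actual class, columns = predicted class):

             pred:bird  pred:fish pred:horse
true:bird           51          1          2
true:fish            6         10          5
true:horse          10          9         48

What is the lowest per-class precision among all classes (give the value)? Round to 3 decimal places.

0.500

Per-class precision (TP/(TP+FP)):
  bird: TP=51, FP=6+10=16 → 51/67 = 0.7612
  fish: TP=10, FP=1+9=10 → 10/20 = 0.5000
  horse: TP=48, FP=2+5=7 → 48/55 = 0.8727
Lowest is class 'fish' with precision = 0.500.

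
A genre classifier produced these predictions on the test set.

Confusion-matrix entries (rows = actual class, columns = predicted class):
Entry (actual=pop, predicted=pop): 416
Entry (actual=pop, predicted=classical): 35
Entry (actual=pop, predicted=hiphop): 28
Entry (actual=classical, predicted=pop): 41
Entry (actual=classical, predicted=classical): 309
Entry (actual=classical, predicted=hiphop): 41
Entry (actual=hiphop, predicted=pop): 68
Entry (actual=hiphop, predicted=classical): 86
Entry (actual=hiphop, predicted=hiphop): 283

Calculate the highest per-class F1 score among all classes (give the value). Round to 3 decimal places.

0.829

Per-class F1 score (2·TP/(2·TP+FP+FN)):
  pop: TP=416, FP=41+68=109, FN=35+28=63 → 832/1004 = 0.8287
  classical: TP=309, FP=35+86=121, FN=41+41=82 → 618/821 = 0.7527
  hiphop: TP=283, FP=28+41=69, FN=68+86=154 → 566/789 = 0.7174
Highest is class 'pop' with F1 score = 0.829.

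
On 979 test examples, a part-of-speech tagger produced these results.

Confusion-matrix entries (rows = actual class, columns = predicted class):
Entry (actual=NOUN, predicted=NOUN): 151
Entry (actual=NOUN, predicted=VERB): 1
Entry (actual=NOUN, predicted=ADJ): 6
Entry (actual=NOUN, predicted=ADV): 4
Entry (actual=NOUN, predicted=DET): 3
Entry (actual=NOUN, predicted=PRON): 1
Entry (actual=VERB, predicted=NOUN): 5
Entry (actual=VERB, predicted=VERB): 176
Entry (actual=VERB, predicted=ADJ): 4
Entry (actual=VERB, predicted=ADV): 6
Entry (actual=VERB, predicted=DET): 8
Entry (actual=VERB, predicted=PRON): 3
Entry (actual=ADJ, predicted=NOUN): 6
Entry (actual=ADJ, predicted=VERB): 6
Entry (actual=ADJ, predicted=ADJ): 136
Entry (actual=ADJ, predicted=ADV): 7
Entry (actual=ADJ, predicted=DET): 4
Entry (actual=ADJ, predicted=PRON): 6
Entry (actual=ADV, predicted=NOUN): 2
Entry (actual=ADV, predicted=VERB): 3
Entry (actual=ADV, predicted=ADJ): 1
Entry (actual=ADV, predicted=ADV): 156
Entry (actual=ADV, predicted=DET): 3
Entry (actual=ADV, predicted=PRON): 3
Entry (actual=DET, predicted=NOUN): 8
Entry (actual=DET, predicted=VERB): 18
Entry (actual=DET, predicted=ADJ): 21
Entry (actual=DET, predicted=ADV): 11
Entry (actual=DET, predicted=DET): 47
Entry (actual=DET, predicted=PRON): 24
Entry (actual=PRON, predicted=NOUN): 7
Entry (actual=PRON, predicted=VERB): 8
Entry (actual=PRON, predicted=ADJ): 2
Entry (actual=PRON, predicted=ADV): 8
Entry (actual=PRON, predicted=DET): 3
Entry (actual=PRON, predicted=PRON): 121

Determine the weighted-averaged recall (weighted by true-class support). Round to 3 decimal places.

0.804

Per-class recall (TP/(TP+FN)):
  NOUN: TP=151, FN=1+6+4+3+1=15 → 151/166 = 0.9096
  VERB: TP=176, FN=5+4+6+8+3=26 → 176/202 = 0.8713
  ADJ: TP=136, FN=6+6+7+4+6=29 → 136/165 = 0.8242
  ADV: TP=156, FN=2+3+1+3+3=12 → 156/168 = 0.9286
  DET: TP=47, FN=8+18+21+11+24=82 → 47/129 = 0.3643
  PRON: TP=121, FN=7+8+2+8+3=28 → 121/149 = 0.8121
Weighted-recall = Σ (supportᵢ/N)·recallᵢ with N=979: (166/979)·0.9096 + (202/979)·0.8713 + (165/979)·0.8242 + (168/979)·0.9286 + (129/979)·0.3643 + (149/979)·0.8121 = 0.804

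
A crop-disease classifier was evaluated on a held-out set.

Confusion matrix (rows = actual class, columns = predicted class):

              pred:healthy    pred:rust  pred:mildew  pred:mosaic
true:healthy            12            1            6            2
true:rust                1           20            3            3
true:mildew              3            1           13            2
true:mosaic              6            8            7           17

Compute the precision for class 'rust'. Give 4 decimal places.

Treat 'rust' as positive and all other classes as negative.
precision = TP/(TP+FP).
rust: TP=20, FP=1+1+8=10 → 20/30 = 0.66667

0.6667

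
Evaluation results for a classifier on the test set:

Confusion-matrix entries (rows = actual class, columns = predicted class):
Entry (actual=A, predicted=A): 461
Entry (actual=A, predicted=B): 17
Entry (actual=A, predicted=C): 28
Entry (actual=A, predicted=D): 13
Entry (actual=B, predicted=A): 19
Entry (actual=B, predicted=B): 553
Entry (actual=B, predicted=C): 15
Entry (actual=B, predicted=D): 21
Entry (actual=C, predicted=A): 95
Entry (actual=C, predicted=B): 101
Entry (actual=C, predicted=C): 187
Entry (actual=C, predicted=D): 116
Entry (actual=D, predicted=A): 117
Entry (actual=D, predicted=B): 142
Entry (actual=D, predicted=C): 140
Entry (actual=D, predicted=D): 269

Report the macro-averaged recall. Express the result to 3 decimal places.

Per-class recall (TP/(TP+FN)):
  A: TP=461, FN=17+28+13=58 → 461/519 = 0.8882
  B: TP=553, FN=19+15+21=55 → 553/608 = 0.9095
  C: TP=187, FN=95+101+116=312 → 187/499 = 0.3747
  D: TP=269, FN=117+142+140=399 → 269/668 = 0.4027
Macro-recall = mean = (0.8882 + 0.9095 + 0.3747 + 0.4027) / 4 = 0.644

0.644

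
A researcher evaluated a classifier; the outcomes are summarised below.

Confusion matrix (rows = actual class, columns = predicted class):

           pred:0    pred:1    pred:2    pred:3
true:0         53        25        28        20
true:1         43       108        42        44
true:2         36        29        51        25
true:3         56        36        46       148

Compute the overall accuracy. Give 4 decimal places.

0.4557

Accuracy = trace / total = (53+108+51+148=360) / 790 = 360/790 = 0.4557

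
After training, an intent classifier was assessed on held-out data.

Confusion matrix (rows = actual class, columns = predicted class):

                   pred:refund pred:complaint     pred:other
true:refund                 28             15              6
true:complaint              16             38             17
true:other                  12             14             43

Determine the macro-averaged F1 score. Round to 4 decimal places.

0.5737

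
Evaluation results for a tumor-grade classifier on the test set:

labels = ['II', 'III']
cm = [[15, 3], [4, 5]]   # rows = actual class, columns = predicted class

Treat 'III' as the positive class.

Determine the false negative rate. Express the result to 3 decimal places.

0.444

FNR = FN/(FN+TP) = 4/(4+5) = 0.444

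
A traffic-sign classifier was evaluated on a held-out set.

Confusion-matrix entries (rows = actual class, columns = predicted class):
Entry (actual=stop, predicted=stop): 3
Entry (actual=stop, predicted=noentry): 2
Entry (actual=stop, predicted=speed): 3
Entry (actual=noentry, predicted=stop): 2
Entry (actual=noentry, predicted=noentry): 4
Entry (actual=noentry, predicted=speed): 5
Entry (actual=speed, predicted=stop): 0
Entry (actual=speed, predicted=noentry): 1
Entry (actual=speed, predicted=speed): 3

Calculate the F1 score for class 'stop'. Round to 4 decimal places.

0.4615

One-vs-rest for 'stop': TP = diagonal; FP = other classes predicted 'stop'; FN = 'stop' predicted as other.
F1 score = 2·TP/(2·TP+FP+FN).
stop: TP=3, FP=2+0=2, FN=2+3=5 → 6/13 = 0.46154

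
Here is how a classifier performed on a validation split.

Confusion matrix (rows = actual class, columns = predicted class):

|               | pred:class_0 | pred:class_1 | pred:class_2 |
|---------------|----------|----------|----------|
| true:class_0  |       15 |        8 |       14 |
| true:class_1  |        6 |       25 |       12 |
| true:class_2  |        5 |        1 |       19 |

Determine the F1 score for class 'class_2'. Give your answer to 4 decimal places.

Take TP from the diagonal, FP from the rest of the 'class_2' prediction marginal, FN from the rest of the 'class_2' actual marginal.
F1 score = 2·TP/(2·TP+FP+FN).
class_2: TP=19, FP=14+12=26, FN=5+1=6 → 38/70 = 0.54286

0.5429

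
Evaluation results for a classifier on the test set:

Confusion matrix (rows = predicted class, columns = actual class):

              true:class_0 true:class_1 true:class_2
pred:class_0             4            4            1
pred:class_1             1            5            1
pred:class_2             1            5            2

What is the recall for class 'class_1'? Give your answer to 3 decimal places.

recall = TP/(TP+FN).
class_1: TP=5, FN=4+5=9 → 5/14 = 0.3571

0.357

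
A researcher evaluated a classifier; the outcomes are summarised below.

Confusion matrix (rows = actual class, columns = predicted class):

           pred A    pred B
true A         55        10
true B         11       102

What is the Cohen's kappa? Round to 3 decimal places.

0.746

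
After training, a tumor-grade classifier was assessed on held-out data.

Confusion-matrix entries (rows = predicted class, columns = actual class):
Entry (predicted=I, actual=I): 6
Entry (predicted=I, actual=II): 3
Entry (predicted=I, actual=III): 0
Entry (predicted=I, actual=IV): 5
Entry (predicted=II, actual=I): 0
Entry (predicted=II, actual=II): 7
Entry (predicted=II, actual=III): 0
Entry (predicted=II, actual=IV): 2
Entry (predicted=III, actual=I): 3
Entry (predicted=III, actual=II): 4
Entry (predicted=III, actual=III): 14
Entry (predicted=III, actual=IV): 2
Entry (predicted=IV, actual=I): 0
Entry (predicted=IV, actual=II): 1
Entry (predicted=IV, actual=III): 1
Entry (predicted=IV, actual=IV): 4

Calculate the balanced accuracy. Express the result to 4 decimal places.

Balanced accuracy = mean of per-class recall.
  I: recall = 6/9 = 0.66667
  II: recall = 7/15 = 0.46667
  III: recall = 14/15 = 0.93333
  IV: recall = 4/13 = 0.30769
Mean = (0.66667 + 0.46667 + 0.93333 + 0.30769) / 4 = 0.5936

0.5936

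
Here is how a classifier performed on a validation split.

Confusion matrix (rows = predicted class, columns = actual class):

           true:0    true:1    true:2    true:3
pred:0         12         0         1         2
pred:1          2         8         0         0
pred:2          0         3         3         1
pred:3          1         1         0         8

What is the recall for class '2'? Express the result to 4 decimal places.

One-vs-rest for '2': TP = diagonal; FP = other classes predicted '2'; FN = '2' predicted as other.
recall = TP/(TP+FN).
2: TP=3, FN=1+0+0=1 → 3/4 = 0.75000

0.7500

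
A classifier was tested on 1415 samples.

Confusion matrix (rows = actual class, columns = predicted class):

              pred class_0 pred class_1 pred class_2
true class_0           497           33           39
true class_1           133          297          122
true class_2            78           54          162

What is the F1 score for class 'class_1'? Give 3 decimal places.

Treat 'class_1' as positive and all other classes as negative.
F1 score = 2·TP/(2·TP+FP+FN).
class_1: TP=297, FP=33+54=87, FN=133+122=255 → 594/936 = 0.6346

0.635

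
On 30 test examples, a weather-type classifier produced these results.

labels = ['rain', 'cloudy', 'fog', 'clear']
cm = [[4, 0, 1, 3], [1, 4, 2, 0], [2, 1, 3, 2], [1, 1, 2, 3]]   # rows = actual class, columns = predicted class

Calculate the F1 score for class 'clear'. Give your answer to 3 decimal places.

0.400

F1 score = 2·TP/(2·TP+FP+FN).
clear: TP=3, FP=3+0+2=5, FN=1+1+2=4 → 6/15 = 0.4000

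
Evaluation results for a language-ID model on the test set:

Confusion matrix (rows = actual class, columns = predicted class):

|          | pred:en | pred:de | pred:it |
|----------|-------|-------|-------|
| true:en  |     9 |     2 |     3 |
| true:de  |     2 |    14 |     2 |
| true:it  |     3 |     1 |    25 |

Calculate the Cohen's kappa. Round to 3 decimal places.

Observed agreement pₒ = trace/N = 48/61 = 0.7869
Expected agreement pₑ = Σ (rowᵢ·colᵢ)/N² = (14·14 + 18·17 + 29·30)/61² = 0.3687
κ = (pₒ − pₑ)/(1 − pₑ) = (0.7869 − 0.3687)/(1 − 0.3687) = 0.662

0.662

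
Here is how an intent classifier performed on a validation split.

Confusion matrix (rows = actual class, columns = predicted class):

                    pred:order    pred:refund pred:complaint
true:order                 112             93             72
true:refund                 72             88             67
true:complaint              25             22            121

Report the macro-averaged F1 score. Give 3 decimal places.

Per-class F1 score (2·TP/(2·TP+FP+FN)):
  order: TP=112, FP=72+25=97, FN=93+72=165 → 224/486 = 0.4609
  refund: TP=88, FP=93+22=115, FN=72+67=139 → 176/430 = 0.4093
  complaint: TP=121, FP=72+67=139, FN=25+22=47 → 242/428 = 0.5654
Macro-F1 score = mean = (0.4609 + 0.4093 + 0.5654) / 3 = 0.479

0.479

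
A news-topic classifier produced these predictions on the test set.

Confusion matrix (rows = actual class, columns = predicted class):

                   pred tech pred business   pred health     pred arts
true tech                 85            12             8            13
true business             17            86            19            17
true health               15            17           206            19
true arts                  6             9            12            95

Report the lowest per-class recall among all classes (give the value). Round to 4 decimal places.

0.6187

Per-class recall (TP/(TP+FN)):
  tech: TP=85, FN=12+8+13=33 → 85/118 = 0.72034
  business: TP=86, FN=17+19+17=53 → 86/139 = 0.61871
  health: TP=206, FN=15+17+19=51 → 206/257 = 0.80156
  arts: TP=95, FN=6+9+12=27 → 95/122 = 0.77869
Lowest is class 'business' with recall = 0.6187.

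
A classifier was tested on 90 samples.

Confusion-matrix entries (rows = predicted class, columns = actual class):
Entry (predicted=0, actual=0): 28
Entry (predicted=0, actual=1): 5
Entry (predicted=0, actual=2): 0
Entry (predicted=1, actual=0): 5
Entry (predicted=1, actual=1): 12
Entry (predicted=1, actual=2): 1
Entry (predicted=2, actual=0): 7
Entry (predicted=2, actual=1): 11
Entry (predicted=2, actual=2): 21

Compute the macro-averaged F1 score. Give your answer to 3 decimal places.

0.659

Per-class F1 score (2·TP/(2·TP+FP+FN)):
  0: TP=28, FP=5+0=5, FN=5+7=12 → 56/73 = 0.7671
  1: TP=12, FP=5+1=6, FN=5+11=16 → 24/46 = 0.5217
  2: TP=21, FP=7+11=18, FN=0+1=1 → 42/61 = 0.6885
Macro-F1 score = mean = (0.7671 + 0.5217 + 0.6885) / 3 = 0.659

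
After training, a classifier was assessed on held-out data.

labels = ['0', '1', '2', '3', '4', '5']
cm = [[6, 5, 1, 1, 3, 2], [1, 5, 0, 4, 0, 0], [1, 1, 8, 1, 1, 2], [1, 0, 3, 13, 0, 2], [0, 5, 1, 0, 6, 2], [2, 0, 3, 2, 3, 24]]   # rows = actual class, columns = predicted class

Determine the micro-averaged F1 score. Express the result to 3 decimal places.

0.569

Micro-averaging pools counts across classes: ΣTP=62, ΣFP=47, ΣFN=47.
Micro-F1 score = 2·TP/(2·TP+FP+FN) on pooled counts = 0.569 (equals overall accuracy in single-label multiclass).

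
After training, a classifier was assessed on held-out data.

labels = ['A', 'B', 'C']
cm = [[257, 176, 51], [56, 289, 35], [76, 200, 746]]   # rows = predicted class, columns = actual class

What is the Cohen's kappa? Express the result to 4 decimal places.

Observed agreement pₒ = trace/N = 1292/1886 = 0.68505
Expected agreement pₑ = Σ (rowᵢ·colᵢ)/N² = (389·484 + 665·380 + 832·1022)/1886² = 0.36303
κ = (pₒ − pₑ)/(1 − pₑ) = (0.68505 − 0.36303)/(1 − 0.36303) = 0.5055

0.5055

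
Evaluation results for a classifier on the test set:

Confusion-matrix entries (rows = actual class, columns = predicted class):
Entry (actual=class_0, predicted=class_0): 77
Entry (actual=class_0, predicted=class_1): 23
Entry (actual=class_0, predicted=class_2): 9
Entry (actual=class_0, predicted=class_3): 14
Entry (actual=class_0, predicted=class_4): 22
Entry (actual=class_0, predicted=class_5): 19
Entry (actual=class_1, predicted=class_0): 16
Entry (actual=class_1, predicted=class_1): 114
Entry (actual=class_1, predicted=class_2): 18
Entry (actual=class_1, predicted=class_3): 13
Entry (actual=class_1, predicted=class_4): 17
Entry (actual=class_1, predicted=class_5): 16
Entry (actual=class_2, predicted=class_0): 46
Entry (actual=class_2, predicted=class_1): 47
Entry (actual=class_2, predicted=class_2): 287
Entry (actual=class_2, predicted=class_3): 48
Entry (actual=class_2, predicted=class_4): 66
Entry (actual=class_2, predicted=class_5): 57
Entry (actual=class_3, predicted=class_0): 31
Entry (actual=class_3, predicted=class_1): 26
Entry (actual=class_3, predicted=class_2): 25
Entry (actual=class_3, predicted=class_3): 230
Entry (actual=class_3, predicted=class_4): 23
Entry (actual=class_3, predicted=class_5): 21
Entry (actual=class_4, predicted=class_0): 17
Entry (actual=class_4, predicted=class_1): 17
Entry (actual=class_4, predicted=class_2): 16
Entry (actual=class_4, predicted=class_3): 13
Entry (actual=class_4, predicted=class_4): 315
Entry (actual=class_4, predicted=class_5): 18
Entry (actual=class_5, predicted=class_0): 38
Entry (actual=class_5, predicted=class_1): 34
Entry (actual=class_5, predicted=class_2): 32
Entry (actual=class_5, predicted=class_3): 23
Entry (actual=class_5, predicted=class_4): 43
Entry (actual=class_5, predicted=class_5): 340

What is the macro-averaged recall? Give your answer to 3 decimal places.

0.614

Per-class recall (TP/(TP+FN)):
  class_0: TP=77, FN=23+9+14+22+19=87 → 77/164 = 0.4695
  class_1: TP=114, FN=16+18+13+17+16=80 → 114/194 = 0.5876
  class_2: TP=287, FN=46+47+48+66+57=264 → 287/551 = 0.5209
  class_3: TP=230, FN=31+26+25+23+21=126 → 230/356 = 0.6461
  class_4: TP=315, FN=17+17+16+13+18=81 → 315/396 = 0.7955
  class_5: TP=340, FN=38+34+32+23+43=170 → 340/510 = 0.6667
Macro-recall = mean = (0.4695 + 0.5876 + 0.5209 + 0.6461 + 0.7955 + 0.6667) / 6 = 0.614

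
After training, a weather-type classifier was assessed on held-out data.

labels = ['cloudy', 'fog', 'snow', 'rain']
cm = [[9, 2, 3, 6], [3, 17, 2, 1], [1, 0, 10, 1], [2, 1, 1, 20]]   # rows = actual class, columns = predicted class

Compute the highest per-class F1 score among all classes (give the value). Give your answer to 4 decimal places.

0.7907

Per-class F1 score (2·TP/(2·TP+FP+FN)):
  cloudy: TP=9, FP=3+1+2=6, FN=2+3+6=11 → 18/35 = 0.51429
  fog: TP=17, FP=2+0+1=3, FN=3+2+1=6 → 34/43 = 0.79070
  snow: TP=10, FP=3+2+1=6, FN=1+0+1=2 → 20/28 = 0.71429
  rain: TP=20, FP=6+1+1=8, FN=2+1+1=4 → 40/52 = 0.76923
Highest is class 'fog' with F1 score = 0.7907.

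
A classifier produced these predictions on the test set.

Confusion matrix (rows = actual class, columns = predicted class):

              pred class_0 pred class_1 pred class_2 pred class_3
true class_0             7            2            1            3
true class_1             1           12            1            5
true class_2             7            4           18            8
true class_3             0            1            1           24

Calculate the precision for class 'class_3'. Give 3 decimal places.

0.600

Take TP from the diagonal, FP from the rest of the 'class_3' prediction marginal, FN from the rest of the 'class_3' actual marginal.
precision = TP/(TP+FP).
class_3: TP=24, FP=3+5+8=16 → 24/40 = 0.6000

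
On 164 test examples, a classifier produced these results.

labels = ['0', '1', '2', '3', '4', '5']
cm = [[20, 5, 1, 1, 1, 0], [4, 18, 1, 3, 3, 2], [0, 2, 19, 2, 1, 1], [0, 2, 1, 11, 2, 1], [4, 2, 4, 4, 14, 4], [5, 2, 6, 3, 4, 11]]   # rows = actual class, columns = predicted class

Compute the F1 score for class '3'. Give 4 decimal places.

F1 score = 2·TP/(2·TP+FP+FN).
3: TP=11, FP=1+3+2+4+3=13, FN=0+2+1+2+1=6 → 22/41 = 0.53659

0.5366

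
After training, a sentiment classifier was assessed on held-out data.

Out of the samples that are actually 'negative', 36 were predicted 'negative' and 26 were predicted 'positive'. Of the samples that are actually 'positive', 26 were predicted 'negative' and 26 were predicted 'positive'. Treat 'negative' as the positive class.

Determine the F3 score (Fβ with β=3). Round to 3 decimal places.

Fβ = (1+β²)·TP / ((1+β²)·TP + β²·FN + FP), with β²=9
= 10·36 / (10·36 + 9·26 + 26) = 0.581

0.581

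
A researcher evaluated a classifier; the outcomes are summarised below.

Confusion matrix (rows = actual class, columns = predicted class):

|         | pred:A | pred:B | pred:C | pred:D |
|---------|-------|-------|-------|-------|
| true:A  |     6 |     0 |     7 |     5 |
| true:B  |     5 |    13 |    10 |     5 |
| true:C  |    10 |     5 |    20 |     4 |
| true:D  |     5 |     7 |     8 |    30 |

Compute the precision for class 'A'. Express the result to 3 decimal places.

0.231

One-vs-rest for 'A': TP = diagonal; FP = other classes predicted 'A'; FN = 'A' predicted as other.
precision = TP/(TP+FP).
A: TP=6, FP=5+10+5=20 → 6/26 = 0.2308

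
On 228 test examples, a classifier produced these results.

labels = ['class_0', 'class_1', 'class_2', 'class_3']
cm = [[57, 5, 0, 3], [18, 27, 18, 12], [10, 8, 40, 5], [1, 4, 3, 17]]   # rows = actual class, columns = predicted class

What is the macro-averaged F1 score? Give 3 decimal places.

0.601

Per-class F1 score (2·TP/(2·TP+FP+FN)):
  class_0: TP=57, FP=18+10+1=29, FN=5+0+3=8 → 114/151 = 0.7550
  class_1: TP=27, FP=5+8+4=17, FN=18+18+12=48 → 54/119 = 0.4538
  class_2: TP=40, FP=0+18+3=21, FN=10+8+5=23 → 80/124 = 0.6452
  class_3: TP=17, FP=3+12+5=20, FN=1+4+3=8 → 34/62 = 0.5484
Macro-F1 score = mean = (0.7550 + 0.4538 + 0.6452 + 0.5484) / 4 = 0.601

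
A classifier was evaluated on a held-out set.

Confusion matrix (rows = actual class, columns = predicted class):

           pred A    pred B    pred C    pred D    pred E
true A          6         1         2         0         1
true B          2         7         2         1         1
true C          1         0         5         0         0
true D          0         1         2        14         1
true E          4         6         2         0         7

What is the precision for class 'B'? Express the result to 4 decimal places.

Take TP from the diagonal, FP from the rest of the 'B' prediction marginal, FN from the rest of the 'B' actual marginal.
precision = TP/(TP+FP).
B: TP=7, FP=1+0+1+6=8 → 7/15 = 0.46667

0.4667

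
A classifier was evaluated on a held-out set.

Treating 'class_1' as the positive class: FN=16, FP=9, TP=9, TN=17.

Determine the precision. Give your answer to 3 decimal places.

Precision = TP/(TP+FP) = 9/(9+9) = 9/18 = 0.500

0.500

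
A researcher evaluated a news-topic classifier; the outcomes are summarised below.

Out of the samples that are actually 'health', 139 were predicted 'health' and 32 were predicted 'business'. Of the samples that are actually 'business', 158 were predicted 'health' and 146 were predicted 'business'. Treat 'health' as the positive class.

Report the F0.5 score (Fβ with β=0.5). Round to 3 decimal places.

0.511

Fβ = (1+β²)·TP / ((1+β²)·TP + β²·FN + FP), with β²=1/4
= 1.25·139 / (1.25·139 + 0.25·32 + 158) = 0.511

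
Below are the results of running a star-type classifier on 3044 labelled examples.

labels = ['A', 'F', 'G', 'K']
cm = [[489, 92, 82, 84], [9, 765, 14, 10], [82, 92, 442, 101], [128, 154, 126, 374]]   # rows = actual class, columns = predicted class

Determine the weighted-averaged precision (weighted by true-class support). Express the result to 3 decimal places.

0.677

Per-class precision (TP/(TP+FP)):
  A: TP=489, FP=9+82+128=219 → 489/708 = 0.6907
  F: TP=765, FP=92+92+154=338 → 765/1103 = 0.6936
  G: TP=442, FP=82+14+126=222 → 442/664 = 0.6657
  K: TP=374, FP=84+10+101=195 → 374/569 = 0.6573
Weighted-precision = Σ (supportᵢ/N)·precisionᵢ with N=3044: (747/3044)·0.6907 + (798/3044)·0.6936 + (717/3044)·0.6657 + (782/3044)·0.6573 = 0.677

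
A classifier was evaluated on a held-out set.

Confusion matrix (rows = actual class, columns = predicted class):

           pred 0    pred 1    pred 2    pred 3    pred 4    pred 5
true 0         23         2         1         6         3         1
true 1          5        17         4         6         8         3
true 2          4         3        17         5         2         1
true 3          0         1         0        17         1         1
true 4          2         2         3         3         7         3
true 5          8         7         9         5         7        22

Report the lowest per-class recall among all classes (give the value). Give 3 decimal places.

Per-class recall (TP/(TP+FN)):
  0: TP=23, FN=2+1+6+3+1=13 → 23/36 = 0.6389
  1: TP=17, FN=5+4+6+8+3=26 → 17/43 = 0.3953
  2: TP=17, FN=4+3+5+2+1=15 → 17/32 = 0.5313
  3: TP=17, FN=0+1+0+1+1=3 → 17/20 = 0.8500
  4: TP=7, FN=2+2+3+3+3=13 → 7/20 = 0.3500
  5: TP=22, FN=8+7+9+5+7=36 → 22/58 = 0.3793
Lowest is class '4' with recall = 0.350.

0.350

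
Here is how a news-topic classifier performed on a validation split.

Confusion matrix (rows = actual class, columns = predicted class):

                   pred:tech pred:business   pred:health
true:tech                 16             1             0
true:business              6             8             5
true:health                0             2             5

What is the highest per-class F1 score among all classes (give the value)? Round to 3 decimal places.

0.821

Per-class F1 score (2·TP/(2·TP+FP+FN)):
  tech: TP=16, FP=6+0=6, FN=1+0=1 → 32/39 = 0.8205
  business: TP=8, FP=1+2=3, FN=6+5=11 → 16/30 = 0.5333
  health: TP=5, FP=0+5=5, FN=0+2=2 → 10/17 = 0.5882
Highest is class 'tech' with F1 score = 0.821.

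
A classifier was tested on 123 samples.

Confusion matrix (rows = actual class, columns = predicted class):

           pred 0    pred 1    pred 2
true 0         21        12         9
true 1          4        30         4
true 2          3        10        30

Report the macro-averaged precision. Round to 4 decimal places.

0.6749

Per-class precision (TP/(TP+FP)):
  0: TP=21, FP=4+3=7 → 21/28 = 0.75000
  1: TP=30, FP=12+10=22 → 30/52 = 0.57692
  2: TP=30, FP=9+4=13 → 30/43 = 0.69767
Macro-precision = mean = (0.75000 + 0.57692 + 0.69767) / 3 = 0.6749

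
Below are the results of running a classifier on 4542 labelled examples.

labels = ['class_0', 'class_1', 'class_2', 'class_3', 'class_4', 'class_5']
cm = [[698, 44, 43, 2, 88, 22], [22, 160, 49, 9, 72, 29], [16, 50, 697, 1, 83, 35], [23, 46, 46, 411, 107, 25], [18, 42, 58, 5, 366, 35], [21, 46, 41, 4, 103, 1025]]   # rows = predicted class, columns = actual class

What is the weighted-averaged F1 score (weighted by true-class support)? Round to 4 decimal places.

Per-class F1 score (2·TP/(2·TP+FP+FN)):
  class_0: TP=698, FP=44+43+2+88+22=199, FN=22+16+23+18+21=100 → 1396/1695 = 0.82360
  class_1: TP=160, FP=22+49+9+72+29=181, FN=44+50+46+42+46=228 → 320/729 = 0.43896
  class_2: TP=697, FP=16+50+1+83+35=185, FN=43+49+46+58+41=237 → 1394/1816 = 0.76762
  class_3: TP=411, FP=23+46+46+107+25=247, FN=2+9+1+5+4=21 → 822/1090 = 0.75413
  class_4: TP=366, FP=18+42+58+5+35=158, FN=88+72+83+107+103=453 → 732/1343 = 0.54505
  class_5: TP=1025, FP=21+46+41+4+103=215, FN=22+29+35+25+35=146 → 2050/2411 = 0.85027
Weighted-F1 score = Σ (supportᵢ/N)·F1 scoreᵢ with N=4542: (798/4542)·0.82360 + (388/4542)·0.43896 + (934/4542)·0.76762 + (432/4542)·0.75413 + (819/4542)·0.54505 + (1171/4542)·0.85027 = 0.7293

0.7293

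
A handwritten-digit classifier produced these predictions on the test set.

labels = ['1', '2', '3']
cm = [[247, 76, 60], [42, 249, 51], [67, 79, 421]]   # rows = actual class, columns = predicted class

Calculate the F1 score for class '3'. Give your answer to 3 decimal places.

0.766

One-vs-rest for '3': TP = diagonal; FP = other classes predicted '3'; FN = '3' predicted as other.
F1 score = 2·TP/(2·TP+FP+FN).
3: TP=421, FP=60+51=111, FN=67+79=146 → 842/1099 = 0.7662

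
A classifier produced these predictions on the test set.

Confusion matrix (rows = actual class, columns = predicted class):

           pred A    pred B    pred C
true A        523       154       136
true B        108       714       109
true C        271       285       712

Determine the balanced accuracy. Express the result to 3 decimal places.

Balanced accuracy = mean of per-class recall.
  A: recall = 523/813 = 0.6433
  B: recall = 714/931 = 0.7669
  C: recall = 712/1268 = 0.5615
Mean = (0.6433 + 0.7669 + 0.5615) / 3 = 0.657

0.657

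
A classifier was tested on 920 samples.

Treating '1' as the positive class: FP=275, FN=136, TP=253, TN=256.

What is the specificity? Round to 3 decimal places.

0.482

Specificity = TN/(TN+FP) = 256/(256+275) = 0.482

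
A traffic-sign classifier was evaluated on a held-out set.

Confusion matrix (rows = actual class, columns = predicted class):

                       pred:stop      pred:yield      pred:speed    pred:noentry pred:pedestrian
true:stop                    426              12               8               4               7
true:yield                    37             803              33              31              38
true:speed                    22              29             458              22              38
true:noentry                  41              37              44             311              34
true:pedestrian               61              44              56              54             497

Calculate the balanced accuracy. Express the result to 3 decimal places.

0.791

Balanced accuracy = mean of per-class recall.
  stop: recall = 426/457 = 0.9322
  yield: recall = 803/942 = 0.8524
  speed: recall = 458/569 = 0.8049
  noentry: recall = 311/467 = 0.6660
  pedestrian: recall = 497/712 = 0.6980
Mean = (0.9322 + 0.8524 + 0.8049 + 0.6660 + 0.6980) / 5 = 0.791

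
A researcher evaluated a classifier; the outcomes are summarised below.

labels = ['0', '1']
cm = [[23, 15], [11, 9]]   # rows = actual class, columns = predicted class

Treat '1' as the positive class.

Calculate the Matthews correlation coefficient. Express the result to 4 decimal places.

0.0533

MCC = (TP·TN − FP·FN) / √((TP+FP)(TP+FN)(TN+FP)(TN+FN))
Numerator = 9·23 − 15·11 = 42
Denominator = √(24·20·38·34) = √620160 = 787.5024
MCC = 42 / 787.5024 = 0.0533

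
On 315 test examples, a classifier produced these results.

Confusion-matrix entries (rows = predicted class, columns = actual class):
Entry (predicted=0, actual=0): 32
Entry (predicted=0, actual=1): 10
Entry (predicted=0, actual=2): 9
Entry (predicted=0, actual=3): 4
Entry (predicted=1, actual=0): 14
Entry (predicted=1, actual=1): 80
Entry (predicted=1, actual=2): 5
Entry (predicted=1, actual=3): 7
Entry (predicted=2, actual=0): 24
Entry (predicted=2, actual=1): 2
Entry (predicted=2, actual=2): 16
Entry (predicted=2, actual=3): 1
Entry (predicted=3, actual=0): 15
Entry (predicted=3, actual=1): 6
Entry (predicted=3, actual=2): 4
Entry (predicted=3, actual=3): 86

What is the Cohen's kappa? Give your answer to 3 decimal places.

0.557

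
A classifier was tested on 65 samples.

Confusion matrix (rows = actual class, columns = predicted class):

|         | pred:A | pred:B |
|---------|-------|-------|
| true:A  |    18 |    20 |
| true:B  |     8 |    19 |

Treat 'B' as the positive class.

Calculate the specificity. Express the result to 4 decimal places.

Specificity = TN/(TN+FP) = 18/(18+20) = 0.4737

0.4737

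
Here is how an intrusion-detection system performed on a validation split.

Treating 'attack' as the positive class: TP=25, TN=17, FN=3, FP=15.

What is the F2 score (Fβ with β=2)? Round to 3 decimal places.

Fβ = (1+β²)·TP / ((1+β²)·TP + β²·FN + FP), with β²=4
= 5·25 / (5·25 + 4·3 + 15) = 0.822

0.822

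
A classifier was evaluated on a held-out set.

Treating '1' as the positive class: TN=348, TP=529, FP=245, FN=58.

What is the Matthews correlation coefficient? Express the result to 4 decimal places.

MCC = (TP·TN − FP·FN) / √((TP+FP)(TP+FN)(TN+FP)(TN+FN))
Numerator = 529·348 − 245·58 = 169882
Denominator = √(774·587·593·406) = √109385508204 = 330734.8004
MCC = 169882 / 330734.8004 = 0.5137

0.5137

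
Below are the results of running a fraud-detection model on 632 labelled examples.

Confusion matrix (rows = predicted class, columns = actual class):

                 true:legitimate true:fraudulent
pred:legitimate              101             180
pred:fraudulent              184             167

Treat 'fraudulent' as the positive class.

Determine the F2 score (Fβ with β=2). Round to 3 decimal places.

0.480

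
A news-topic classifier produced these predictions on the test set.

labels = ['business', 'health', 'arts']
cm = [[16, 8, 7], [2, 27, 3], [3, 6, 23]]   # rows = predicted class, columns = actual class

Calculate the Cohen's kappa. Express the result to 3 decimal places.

0.541

Observed agreement pₒ = trace/N = 66/95 = 0.6947
Expected agreement pₑ = Σ (rowᵢ·colᵢ)/N² = (21·31 + 41·32 + 33·32)/95² = 0.3345
κ = (pₒ − pₑ)/(1 − pₑ) = (0.6947 − 0.3345)/(1 − 0.3345) = 0.541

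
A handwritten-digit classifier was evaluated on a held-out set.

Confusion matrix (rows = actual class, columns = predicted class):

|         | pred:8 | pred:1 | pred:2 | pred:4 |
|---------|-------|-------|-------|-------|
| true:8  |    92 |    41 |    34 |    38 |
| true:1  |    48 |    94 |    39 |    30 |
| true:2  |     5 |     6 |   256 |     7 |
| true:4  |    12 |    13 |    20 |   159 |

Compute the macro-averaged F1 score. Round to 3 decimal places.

Per-class F1 score (2·TP/(2·TP+FP+FN)):
  8: TP=92, FP=48+5+12=65, FN=41+34+38=113 → 184/362 = 0.5083
  1: TP=94, FP=41+6+13=60, FN=48+39+30=117 → 188/365 = 0.5151
  2: TP=256, FP=34+39+20=93, FN=5+6+7=18 → 512/623 = 0.8218
  4: TP=159, FP=38+30+7=75, FN=12+13+20=45 → 318/438 = 0.7260
Macro-F1 score = mean = (0.5083 + 0.5151 + 0.8218 + 0.7260) / 4 = 0.643

0.643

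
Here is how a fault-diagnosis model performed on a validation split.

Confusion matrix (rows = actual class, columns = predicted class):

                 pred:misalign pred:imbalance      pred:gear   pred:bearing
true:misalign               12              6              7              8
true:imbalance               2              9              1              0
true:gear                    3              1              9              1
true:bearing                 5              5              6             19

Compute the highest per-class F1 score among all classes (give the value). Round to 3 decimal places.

Per-class F1 score (2·TP/(2·TP+FP+FN)):
  misalign: TP=12, FP=2+3+5=10, FN=6+7+8=21 → 24/55 = 0.4364
  imbalance: TP=9, FP=6+1+5=12, FN=2+1+0=3 → 18/33 = 0.5455
  gear: TP=9, FP=7+1+6=14, FN=3+1+1=5 → 18/37 = 0.4865
  bearing: TP=19, FP=8+0+1=9, FN=5+5+6=16 → 38/63 = 0.6032
Highest is class 'bearing' with F1 score = 0.603.

0.603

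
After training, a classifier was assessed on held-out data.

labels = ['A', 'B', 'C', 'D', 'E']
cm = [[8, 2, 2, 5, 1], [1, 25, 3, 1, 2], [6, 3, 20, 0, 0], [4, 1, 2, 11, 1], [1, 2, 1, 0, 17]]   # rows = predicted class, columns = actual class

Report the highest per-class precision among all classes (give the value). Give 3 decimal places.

Per-class precision (TP/(TP+FP)):
  A: TP=8, FP=2+2+5+1=10 → 8/18 = 0.4444
  B: TP=25, FP=1+3+1+2=7 → 25/32 = 0.7813
  C: TP=20, FP=6+3+0+0=9 → 20/29 = 0.6897
  D: TP=11, FP=4+1+2+1=8 → 11/19 = 0.5789
  E: TP=17, FP=1+2+1+0=4 → 17/21 = 0.8095
Highest is class 'E' with precision = 0.810.

0.810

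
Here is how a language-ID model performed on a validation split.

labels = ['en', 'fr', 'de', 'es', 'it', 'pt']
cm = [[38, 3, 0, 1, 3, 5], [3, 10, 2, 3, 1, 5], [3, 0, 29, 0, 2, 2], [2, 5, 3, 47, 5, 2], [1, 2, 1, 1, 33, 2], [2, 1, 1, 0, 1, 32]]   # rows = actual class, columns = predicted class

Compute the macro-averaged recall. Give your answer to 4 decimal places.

0.7344

Per-class recall (TP/(TP+FN)):
  en: TP=38, FN=3+0+1+3+5=12 → 38/50 = 0.76000
  fr: TP=10, FN=3+2+3+1+5=14 → 10/24 = 0.41667
  de: TP=29, FN=3+0+0+2+2=7 → 29/36 = 0.80556
  es: TP=47, FN=2+5+3+5+2=17 → 47/64 = 0.73438
  it: TP=33, FN=1+2+1+1+2=7 → 33/40 = 0.82500
  pt: TP=32, FN=2+1+1+0+1=5 → 32/37 = 0.86486
Macro-recall = mean = (0.76000 + 0.41667 + 0.80556 + 0.73438 + 0.82500 + 0.86486) / 6 = 0.7344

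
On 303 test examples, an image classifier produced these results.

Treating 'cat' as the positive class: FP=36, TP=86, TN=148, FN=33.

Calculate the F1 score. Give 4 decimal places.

0.7137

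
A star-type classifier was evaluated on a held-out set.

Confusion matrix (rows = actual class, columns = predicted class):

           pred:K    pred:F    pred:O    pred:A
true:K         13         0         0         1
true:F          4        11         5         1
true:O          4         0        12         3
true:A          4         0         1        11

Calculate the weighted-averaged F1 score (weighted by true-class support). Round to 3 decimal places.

Per-class F1 score (2·TP/(2·TP+FP+FN)):
  K: TP=13, FP=4+4+4=12, FN=0+0+1=1 → 26/39 = 0.6667
  F: TP=11, FP=0+0+0=0, FN=4+5+1=10 → 22/32 = 0.6875
  O: TP=12, FP=0+5+1=6, FN=4+0+3=7 → 24/37 = 0.6486
  A: TP=11, FP=1+1+3=5, FN=4+0+1=5 → 22/32 = 0.6875
Weighted-F1 score = Σ (supportᵢ/N)·F1 scoreᵢ with N=70: (14/70)·0.6667 + (21/70)·0.6875 + (19/70)·0.6486 + (16/70)·0.6875 = 0.673

0.673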